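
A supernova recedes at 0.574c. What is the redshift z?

β = 0.574
(1+β)/(1-β) = 1.574/0.426 = 3.695
√(3.695) = 1.9222
z = 1.9222 - 1 = 0.9222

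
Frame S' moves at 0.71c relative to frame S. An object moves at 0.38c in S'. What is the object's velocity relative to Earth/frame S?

u = (u' + v)/(1 + u'v/c²)
Numerator: 0.38 + 0.71 = 1.09
Denominator: 1 + 0.2698 = 1.2698
u = 1.09/1.2698 = 0.8584c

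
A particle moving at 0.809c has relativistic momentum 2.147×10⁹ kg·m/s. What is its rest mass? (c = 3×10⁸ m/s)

γ = 1/√(1 - 0.809²) = 1.7012
v = 0.809 × 3×10⁸ = 2.427×10⁸ m/s
m = p/(γv) = 2.147×10⁹/(1.7012 × 2.427×10⁸) = 5.200 kg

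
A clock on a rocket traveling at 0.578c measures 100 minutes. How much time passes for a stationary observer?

Proper time Δt₀ = 100 minutes
γ = 1/√(1 - 0.578²) = 1.225
Δt = γΔt₀ = 1.225 × 100 = 122.5 minutes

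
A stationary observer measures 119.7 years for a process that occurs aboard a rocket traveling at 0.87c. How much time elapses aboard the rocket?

Dilated time Δt = 119.7 years
γ = 1/√(1 - 0.87²) = 2.028
Δt₀ = Δt/γ = 119.7/2.028 = 59.02 years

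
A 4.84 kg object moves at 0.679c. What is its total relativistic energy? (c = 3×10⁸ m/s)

γ = 1/√(1 - 0.679²) = 1.362
mc² = 4.84 × (3×10⁸)² = 4.356×10¹⁷ J
E = γmc² = 1.362 × 4.356×10¹⁷ = 5.933×10¹⁷ J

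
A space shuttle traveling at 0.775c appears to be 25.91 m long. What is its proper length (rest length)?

Contracted length L = 25.91 m
γ = 1/√(1 - 0.775²) = 1.5824
L₀ = γL = 1.5824 × 25.91 = 41.00 m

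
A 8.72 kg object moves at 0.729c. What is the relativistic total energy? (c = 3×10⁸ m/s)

γ = 1/√(1 - 0.729²) = 1.461
mc² = 8.72 × (3×10⁸)² = 7.848×10¹⁷ J
E = γmc² = 1.461 × 7.848×10¹⁷ = 1.147×10¹⁸ J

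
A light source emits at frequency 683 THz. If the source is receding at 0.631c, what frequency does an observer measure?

β = v/c = 0.631
(1-β)/(1+β) = 0.369/1.631 = 0.22624
Doppler factor = √(0.22624) = 0.47565
f_obs = 683 × 0.47565 = 324.9 THz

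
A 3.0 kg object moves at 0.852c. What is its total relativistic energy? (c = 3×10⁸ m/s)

γ = 1/√(1 - 0.852²) = 1.910
mc² = 3.0 × (3×10⁸)² = 2.700×10¹⁷ J
E = γmc² = 1.910 × 2.700×10¹⁷ = 5.157×10¹⁷ J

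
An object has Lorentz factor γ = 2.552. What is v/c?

From γ = 1/√(1 - v²/c²):
1/γ² = 1/2.552² = 0.15355
v²/c² = 1 - 0.15355 = 0.84645
v/c = √(0.84645) = 0.9200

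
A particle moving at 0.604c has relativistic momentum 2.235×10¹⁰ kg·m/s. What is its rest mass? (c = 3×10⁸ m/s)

γ = 1/√(1 - 0.604²) = 1.25473
v = 0.604 × 3×10⁸ = 1.812×10⁸ m/s
m = p/(γv) = 2.235×10¹⁰/(1.25473 × 1.812×10⁸) = 98.30 kg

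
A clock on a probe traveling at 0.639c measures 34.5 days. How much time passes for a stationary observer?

Proper time Δt₀ = 34.5 days
γ = 1/√(1 - 0.639²) = 1.300
Δt = γΔt₀ = 1.300 × 34.5 = 44.85 days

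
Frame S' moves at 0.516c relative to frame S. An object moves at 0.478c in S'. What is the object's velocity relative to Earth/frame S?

u = (u' + v)/(1 + u'v/c²)
Numerator: 0.478 + 0.516 = 0.994
Denominator: 1 + 0.246648 = 1.246648
u = 0.994/1.246648 = 0.7973c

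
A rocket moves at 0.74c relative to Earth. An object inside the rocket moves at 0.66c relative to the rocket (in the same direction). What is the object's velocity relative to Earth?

u = (u' + v)/(1 + u'v/c²)
Numerator: 0.66 + 0.74 = 1.4
Denominator: 1 + 0.4884 = 1.4884
u = 1.4/1.4884 = 0.9406c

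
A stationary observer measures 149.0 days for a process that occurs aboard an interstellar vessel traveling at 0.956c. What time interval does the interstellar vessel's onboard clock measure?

Dilated time Δt = 149.0 days
γ = 1/√(1 - 0.956²) = 3.409
Δt₀ = Δt/γ = 149.0/3.409 = 43.71 days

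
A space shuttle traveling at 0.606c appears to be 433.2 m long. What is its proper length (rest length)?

Contracted length L = 433.2 m
γ = 1/√(1 - 0.606²) = 1.2571
L₀ = γL = 1.2571 × 433.2 = 544.6 m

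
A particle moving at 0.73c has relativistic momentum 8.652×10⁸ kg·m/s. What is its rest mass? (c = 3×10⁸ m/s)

γ = 1/√(1 - 0.73²) = 1.463
v = 0.73 × 3×10⁸ = 2.190×10⁸ m/s
m = p/(γv) = 8.652×10⁸/(1.463 × 2.190×10⁸) = 2.700 kg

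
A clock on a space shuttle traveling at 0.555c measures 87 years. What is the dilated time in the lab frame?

Proper time Δt₀ = 87 years
γ = 1/√(1 - 0.555²) = 1.202
Δt = γΔt₀ = 1.202 × 87 = 104.6 years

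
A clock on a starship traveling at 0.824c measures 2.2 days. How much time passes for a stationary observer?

Proper time Δt₀ = 2.2 days
γ = 1/√(1 - 0.824²) = 1.765
Δt = γΔt₀ = 1.765 × 2.2 = 3.883 days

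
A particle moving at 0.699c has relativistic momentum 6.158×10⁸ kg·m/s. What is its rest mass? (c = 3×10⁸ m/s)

γ = 1/√(1 - 0.699²) = 1.3984
v = 0.699 × 3×10⁸ = 2.097×10⁸ m/s
m = p/(γv) = 6.158×10⁸/(1.3984 × 2.097×10⁸) = 2.100 kg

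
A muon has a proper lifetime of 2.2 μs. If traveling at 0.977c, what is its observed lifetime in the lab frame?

Proper lifetime τ₀ = 2.2 μs
γ = 1/√(1 - 0.977²) = 4.690
τ = γτ₀ = 4.690 × 2.2 μs = 10.32 μs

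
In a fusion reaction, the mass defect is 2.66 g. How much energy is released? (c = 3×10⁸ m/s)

Convert mass defect: Δm = 2.66 g = 0.00266 kg
E = Δm·c² = 0.00266 × (3×10⁸)²
= 0.00266 × 9×10¹⁶ = 2.394×10¹⁴ J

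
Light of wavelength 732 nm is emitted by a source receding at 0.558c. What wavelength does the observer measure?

β = 0.558
Wavelength Doppler factor = √(1.558/0.442) = √(3.525) = 1.877
λ_obs = 732 × 1.877 = 1374 nm (redshift)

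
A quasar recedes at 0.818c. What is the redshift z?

β = 0.818
(1+β)/(1-β) = 1.818/0.182 = 9.989
√(9.989) = 3.161
z = 3.161 - 1 = 2.161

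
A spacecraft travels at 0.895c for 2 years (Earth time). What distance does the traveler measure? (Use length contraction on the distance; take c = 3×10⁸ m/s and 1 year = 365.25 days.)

Earth distance: d = v × t = 0.895c × 2 yr = 1.6946×10¹⁶ m
γ = 2.2418
d' = d/γ = 1.6946×10¹⁶/2.2418 = 7.559×10¹⁵ m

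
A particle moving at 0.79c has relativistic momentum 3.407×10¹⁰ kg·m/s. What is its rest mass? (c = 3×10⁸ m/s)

γ = 1/√(1 - 0.79²) = 1.631
v = 0.79 × 3×10⁸ = 2.370×10⁸ m/s
m = p/(γv) = 3.407×10¹⁰/(1.631 × 2.370×10⁸) = 88.14 kg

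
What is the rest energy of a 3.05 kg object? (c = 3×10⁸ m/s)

c² = (3×10⁸)² = 9.000×10¹⁶ m²/s²
E₀ = mc² = 3.05 × 9.000×10¹⁶ = 2.745×10¹⁷ J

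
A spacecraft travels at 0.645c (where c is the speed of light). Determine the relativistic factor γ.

v/c = 0.645, so (v/c)² = 0.416025
1 - (v/c)² = 0.583975
γ = 1/√(0.583975) = 1.309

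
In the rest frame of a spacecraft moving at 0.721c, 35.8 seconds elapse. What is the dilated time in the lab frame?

Proper time Δt₀ = 35.8 seconds
γ = 1/√(1 - 0.721²) = 1.443
Δt = γΔt₀ = 1.443 × 35.8 = 51.66 seconds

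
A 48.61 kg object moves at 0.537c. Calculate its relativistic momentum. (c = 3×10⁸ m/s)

γ = 1/√(1 - 0.537²) = 1.1854
v = 0.537 × 3×10⁸ = 1.611×10⁸ m/s
p = γmv = 1.1854 × 48.61 × 1.611×10⁸ = 9.283×10⁹ kg·m/s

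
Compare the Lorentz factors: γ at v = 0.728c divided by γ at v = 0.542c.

γ₁ = 1/√(1 - 0.728²) = 1.459
γ₂ = 1/√(1 - 0.542²) = 1.190
γ₁/γ₂ = 1.459/1.190 = 1.226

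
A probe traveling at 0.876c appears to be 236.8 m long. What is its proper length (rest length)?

Contracted length L = 236.8 m
γ = 1/√(1 - 0.876²) = 2.0734
L₀ = γL = 2.0734 × 236.8 = 491.0 m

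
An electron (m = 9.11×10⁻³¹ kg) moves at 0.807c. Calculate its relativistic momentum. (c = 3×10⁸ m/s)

γ = 1/√(1 - 0.807²) = 1.6933
v = 0.807 × 3×10⁸ = 2.421×10⁸ m/s
p = γmv = 1.6933 × 9.11×10⁻³¹ × 2.421×10⁸ = 3.735×10⁻²² kg·m/s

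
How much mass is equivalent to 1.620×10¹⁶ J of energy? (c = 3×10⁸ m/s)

From E = mc², we get m = E/c²
c² = (3×10⁸)² = 9×10¹⁶ m²/s²
m = 1.620×10¹⁶ / 9×10¹⁶ = 0.1800 kg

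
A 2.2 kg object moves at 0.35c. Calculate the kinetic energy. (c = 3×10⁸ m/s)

γ = 1/√(1 - 0.35²) = 1.06752
γ - 1 = 0.06752
KE = (γ-1)mc² = 0.06752 × 2.2 × (3×10⁸)² = 1.337×10¹⁶ J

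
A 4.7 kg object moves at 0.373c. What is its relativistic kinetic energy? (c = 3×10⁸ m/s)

γ = 1/√(1 - 0.373²) = 1.07778
γ - 1 = 0.07778
KE = (γ-1)mc² = 0.07778 × 4.7 × (3×10⁸)² = 3.290×10¹⁶ J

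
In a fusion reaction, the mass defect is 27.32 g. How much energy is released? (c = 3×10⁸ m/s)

Convert mass defect: Δm = 27.32 g = 0.02732 kg
E = Δm·c² = 0.02732 × (3×10⁸)²
= 0.02732 × 9×10¹⁶ = 2.459×10¹⁵ J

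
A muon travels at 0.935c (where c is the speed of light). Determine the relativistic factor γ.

v/c = 0.935, so (v/c)² = 0.874225
1 - (v/c)² = 0.125775
γ = 1/√(0.125775) = 2.820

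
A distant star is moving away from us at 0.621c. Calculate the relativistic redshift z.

β = 0.621
(1+β)/(1-β) = 1.621/0.379 = 4.277
√(4.277) = 2.068
z = 2.068 - 1 = 1.068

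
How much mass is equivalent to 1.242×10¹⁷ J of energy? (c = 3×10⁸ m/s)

From E = mc², we get m = E/c²
c² = (3×10⁸)² = 9×10¹⁶ m²/s²
m = 1.242×10¹⁷ / 9×10¹⁶ = 1.380 kg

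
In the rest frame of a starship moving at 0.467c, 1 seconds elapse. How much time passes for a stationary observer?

Proper time Δt₀ = 1 seconds
γ = 1/√(1 - 0.467²) = 1.131
Δt = γΔt₀ = 1.131 × 1 = 1.131 seconds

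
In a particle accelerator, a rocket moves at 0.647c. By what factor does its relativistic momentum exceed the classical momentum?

p_rel = γmv, p_class = mv
Ratio = γ = 1/√(1 - 0.647²)
= 1/√(0.581391) = 1.311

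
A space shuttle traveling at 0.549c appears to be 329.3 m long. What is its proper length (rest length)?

Contracted length L = 329.3 m
γ = 1/√(1 - 0.549²) = 1.1964
L₀ = γL = 1.1964 × 329.3 = 394.0 m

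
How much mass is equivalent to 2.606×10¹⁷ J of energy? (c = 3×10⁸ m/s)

From E = mc², we get m = E/c²
c² = (3×10⁸)² = 9×10¹⁶ m²/s²
m = 2.606×10¹⁷ / 9×10¹⁶ = 2.896 kg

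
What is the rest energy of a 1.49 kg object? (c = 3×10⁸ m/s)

c² = (3×10⁸)² = 9.000×10¹⁶ m²/s²
E₀ = mc² = 1.49 × 9.000×10¹⁶ = 1.341×10¹⁷ J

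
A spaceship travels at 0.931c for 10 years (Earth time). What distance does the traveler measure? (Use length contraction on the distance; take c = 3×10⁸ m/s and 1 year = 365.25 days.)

Earth distance: d = v × t = 0.931c × 10 yr = 8.814×10¹⁶ m
γ = 2.740
d' = d/γ = 8.814×10¹⁶/2.740 = 3.217×10¹⁶ m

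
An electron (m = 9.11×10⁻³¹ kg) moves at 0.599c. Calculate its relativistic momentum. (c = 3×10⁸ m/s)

γ = 1/√(1 - 0.599²) = 1.2488
v = 0.599 × 3×10⁸ = 1.797×10⁸ m/s
p = γmv = 1.2488 × 9.11×10⁻³¹ × 1.797×10⁸ = 2.044×10⁻²² kg·m/s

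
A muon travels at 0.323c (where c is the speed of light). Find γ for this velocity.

v/c = 0.323, so (v/c)² = 0.104329
1 - (v/c)² = 0.895671
γ = 1/√(0.895671) = 1.057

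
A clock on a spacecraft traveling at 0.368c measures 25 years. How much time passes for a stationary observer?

Proper time Δt₀ = 25 years
γ = 1/√(1 - 0.368²) = 1.0755
Δt = γΔt₀ = 1.0755 × 25 = 26.89 years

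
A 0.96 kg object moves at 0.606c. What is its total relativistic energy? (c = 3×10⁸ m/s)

γ = 1/√(1 - 0.606²) = 1.257
mc² = 0.96 × (3×10⁸)² = 8.640×10¹⁶ J
E = γmc² = 1.257 × 8.640×10¹⁶ = 1.086×10¹⁷ J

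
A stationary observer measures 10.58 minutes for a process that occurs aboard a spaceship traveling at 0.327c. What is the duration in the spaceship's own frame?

Dilated time Δt = 10.58 minutes
γ = 1/√(1 - 0.327²) = 1.0582
Δt₀ = Δt/γ = 10.58/1.0582 = 9.998 minutes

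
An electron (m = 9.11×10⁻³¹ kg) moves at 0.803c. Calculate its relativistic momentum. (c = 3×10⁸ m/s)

γ = 1/√(1 - 0.803²) = 1.6779
v = 0.803 × 3×10⁸ = 2.409×10⁸ m/s
p = γmv = 1.6779 × 9.11×10⁻³¹ × 2.409×10⁸ = 3.682×10⁻²² kg·m/s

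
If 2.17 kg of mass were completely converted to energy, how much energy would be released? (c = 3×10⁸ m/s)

Using E = mc²:
c² = (3×10⁸)² = 9×10¹⁶ m²/s²
E = 2.17 × 9×10¹⁶ = 1.953×10¹⁷ J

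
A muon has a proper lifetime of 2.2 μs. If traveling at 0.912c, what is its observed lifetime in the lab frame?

Proper lifetime τ₀ = 2.2 μs
γ = 1/√(1 - 0.912²) = 2.4379
τ = γτ₀ = 2.4379 × 2.2 μs = 5.363 μs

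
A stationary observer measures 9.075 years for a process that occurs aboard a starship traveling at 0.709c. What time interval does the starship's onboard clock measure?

Dilated time Δt = 9.075 years
γ = 1/√(1 - 0.709²) = 1.418
Δt₀ = Δt/γ = 9.075/1.418 = 6.400 years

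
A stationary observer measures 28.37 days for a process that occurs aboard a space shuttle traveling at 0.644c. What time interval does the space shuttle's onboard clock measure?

Dilated time Δt = 28.37 days
γ = 1/√(1 - 0.644²) = 1.3071
Δt₀ = Δt/γ = 28.37/1.3071 = 21.70 days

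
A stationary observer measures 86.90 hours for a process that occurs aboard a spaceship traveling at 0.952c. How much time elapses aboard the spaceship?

Dilated time Δt = 86.90 hours
γ = 1/√(1 - 0.952²) = 3.267
Δt₀ = Δt/γ = 86.90/3.267 = 26.60 hours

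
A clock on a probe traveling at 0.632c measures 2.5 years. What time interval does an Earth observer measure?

Proper time Δt₀ = 2.5 years
γ = 1/√(1 - 0.632²) = 1.2904
Δt = γΔt₀ = 1.2904 × 2.5 = 3.226 years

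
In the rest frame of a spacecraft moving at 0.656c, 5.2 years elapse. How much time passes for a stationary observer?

Proper time Δt₀ = 5.2 years
γ = 1/√(1 - 0.656²) = 1.325
Δt = γΔt₀ = 1.325 × 5.2 = 6.890 years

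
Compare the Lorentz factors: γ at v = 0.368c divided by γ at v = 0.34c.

γ₁ = 1/√(1 - 0.368²) = 1.075
γ₂ = 1/√(1 - 0.34²) = 1.063
γ₁/γ₂ = 1.075/1.063 = 1.011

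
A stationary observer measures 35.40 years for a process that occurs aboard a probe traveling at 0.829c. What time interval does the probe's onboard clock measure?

Dilated time Δt = 35.40 years
γ = 1/√(1 - 0.829²) = 1.788
Δt₀ = Δt/γ = 35.40/1.788 = 19.80 years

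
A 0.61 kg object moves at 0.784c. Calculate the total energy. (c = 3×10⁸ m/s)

γ = 1/√(1 - 0.784²) = 1.611
mc² = 0.61 × (3×10⁸)² = 5.490×10¹⁶ J
E = γmc² = 1.611 × 5.490×10¹⁶ = 8.844×10¹⁶ J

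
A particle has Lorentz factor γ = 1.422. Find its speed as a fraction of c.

From γ = 1/√(1 - v²/c²):
1/γ² = 1/1.422² = 0.4945
v²/c² = 1 - 0.4945 = 0.5055
v/c = √(0.5055) = 0.7110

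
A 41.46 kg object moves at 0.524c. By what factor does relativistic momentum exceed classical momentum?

p_rel = γmv, p_class = mv
Ratio = γ = 1/√(1 - 0.524²) = 1.174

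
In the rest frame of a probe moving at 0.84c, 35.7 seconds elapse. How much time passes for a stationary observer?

Proper time Δt₀ = 35.7 seconds
γ = 1/√(1 - 0.84²) = 1.843
Δt = γΔt₀ = 1.843 × 35.7 = 65.80 seconds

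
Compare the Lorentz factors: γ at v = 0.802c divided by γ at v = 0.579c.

γ₁ = 1/√(1 - 0.802²) = 1.6741
γ₂ = 1/√(1 - 0.579²) = 1.2265
γ₁/γ₂ = 1.6741/1.2265 = 1.365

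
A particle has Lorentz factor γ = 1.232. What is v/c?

From γ = 1/√(1 - v²/c²):
1/γ² = 1/1.232² = 0.6588
v²/c² = 1 - 0.6588 = 0.3412
v/c = √(0.3412) = 0.5841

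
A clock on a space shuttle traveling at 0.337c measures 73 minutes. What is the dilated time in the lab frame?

Proper time Δt₀ = 73 minutes
γ = 1/√(1 - 0.337²) = 1.06213
Δt = γΔt₀ = 1.06213 × 73 = 77.54 minutes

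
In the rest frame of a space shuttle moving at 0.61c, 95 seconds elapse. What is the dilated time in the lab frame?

Proper time Δt₀ = 95 seconds
γ = 1/√(1 - 0.61²) = 1.262
Δt = γΔt₀ = 1.262 × 95 = 119.9 seconds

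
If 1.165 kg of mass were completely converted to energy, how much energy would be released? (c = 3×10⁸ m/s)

Using E = mc²:
c² = (3×10⁸)² = 9×10¹⁶ m²/s²
E = 1.165 × 9×10¹⁶ = 1.049×10¹⁷ J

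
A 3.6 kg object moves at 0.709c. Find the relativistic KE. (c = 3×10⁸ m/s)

γ = 1/√(1 - 0.709²) = 1.418
γ - 1 = 0.4180
KE = (γ-1)mc² = 0.4180 × 3.6 × (3×10⁸)² = 1.354×10¹⁷ J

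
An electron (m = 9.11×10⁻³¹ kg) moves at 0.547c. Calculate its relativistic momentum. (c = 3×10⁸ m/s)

γ = 1/√(1 - 0.547²) = 1.195
v = 0.547 × 3×10⁸ = 1.641×10⁸ m/s
p = γmv = 1.195 × 9.11×10⁻³¹ × 1.641×10⁸ = 1.786×10⁻²² kg·m/s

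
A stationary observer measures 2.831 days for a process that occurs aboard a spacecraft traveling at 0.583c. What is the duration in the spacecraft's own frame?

Dilated time Δt = 2.831 days
γ = 1/√(1 - 0.583²) = 1.231
Δt₀ = Δt/γ = 2.831/1.231 = 2.300 days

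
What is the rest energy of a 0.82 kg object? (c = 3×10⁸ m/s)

c² = (3×10⁸)² = 9.000×10¹⁶ m²/s²
E₀ = mc² = 0.82 × 9.000×10¹⁶ = 7.380×10¹⁶ J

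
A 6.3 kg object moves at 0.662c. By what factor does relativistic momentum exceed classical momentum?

p_rel = γmv, p_class = mv
Ratio = γ = 1/√(1 - 0.662²) = 1.334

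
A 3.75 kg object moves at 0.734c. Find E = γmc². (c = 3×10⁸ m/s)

γ = 1/√(1 - 0.734²) = 1.4724
mc² = 3.75 × (3×10⁸)² = 3.375×10¹⁷ J
E = γmc² = 1.4724 × 3.375×10¹⁷ = 4.969×10¹⁷ J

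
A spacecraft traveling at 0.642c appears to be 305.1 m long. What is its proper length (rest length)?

Contracted length L = 305.1 m
γ = 1/√(1 - 0.642²) = 1.304
L₀ = γL = 1.304 × 305.1 = 397.9 m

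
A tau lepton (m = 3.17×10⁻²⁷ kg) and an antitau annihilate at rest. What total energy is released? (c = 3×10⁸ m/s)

Both particles have the same rest mass, so total mass = 2m
E = 2m·c² = 2 × 3.17×10⁻²⁷ × (3×10⁸)²
= 2 × 3.17×10⁻²⁷ × 9×10¹⁶
= 5.706×10⁻¹⁰ J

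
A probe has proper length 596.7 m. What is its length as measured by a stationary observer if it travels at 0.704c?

Proper length L₀ = 596.7 m
γ = 1/√(1 - 0.704²) = 1.408
L = L₀/γ = 596.7/1.408 = 423.8 m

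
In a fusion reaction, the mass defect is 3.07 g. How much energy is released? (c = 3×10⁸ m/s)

Convert mass defect: Δm = 3.07 g = 0.00307 kg
E = Δm·c² = 0.00307 × (3×10⁸)²
= 0.00307 × 9×10¹⁶ = 2.763×10¹⁴ J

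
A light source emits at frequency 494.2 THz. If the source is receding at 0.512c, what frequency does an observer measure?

β = v/c = 0.512
(1-β)/(1+β) = 0.488/1.512 = 0.32275
Doppler factor = √(0.32275) = 0.5681
f_obs = 494.2 × 0.5681 = 280.8 THz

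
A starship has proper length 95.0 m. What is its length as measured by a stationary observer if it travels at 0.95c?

Proper length L₀ = 95.0 m
γ = 1/√(1 - 0.95²) = 3.203
L = L₀/γ = 95.0/3.203 = 29.66 m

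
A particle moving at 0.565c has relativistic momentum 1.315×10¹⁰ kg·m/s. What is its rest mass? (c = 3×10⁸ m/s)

γ = 1/√(1 - 0.565²) = 1.212
v = 0.565 × 3×10⁸ = 1.695×10⁸ m/s
m = p/(γv) = 1.315×10¹⁰/(1.212 × 1.695×10⁸) = 64.01 kg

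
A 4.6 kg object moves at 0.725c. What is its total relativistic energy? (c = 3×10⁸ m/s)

γ = 1/√(1 - 0.725²) = 1.452
mc² = 4.6 × (3×10⁸)² = 4.140×10¹⁷ J
E = γmc² = 1.452 × 4.140×10¹⁷ = 6.011×10¹⁷ J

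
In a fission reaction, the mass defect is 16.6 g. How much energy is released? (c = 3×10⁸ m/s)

Convert mass defect: Δm = 16.6 g = 0.0166 kg
E = Δm·c² = 0.0166 × (3×10⁸)²
= 0.0166 × 9×10¹⁶ = 1.494×10¹⁵ J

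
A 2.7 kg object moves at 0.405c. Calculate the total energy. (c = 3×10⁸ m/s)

γ = 1/√(1 - 0.405²) = 1.094
mc² = 2.7 × (3×10⁸)² = 2.430×10¹⁷ J
E = γmc² = 1.094 × 2.430×10¹⁷ = 2.658×10¹⁷ J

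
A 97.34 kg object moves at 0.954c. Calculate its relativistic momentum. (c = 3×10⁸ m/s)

γ = 1/√(1 - 0.954²) = 3.3355
v = 0.954 × 3×10⁸ = 2.862×10⁸ m/s
p = γmv = 3.3355 × 97.34 × 2.862×10⁸ = 9.292×10¹⁰ kg·m/s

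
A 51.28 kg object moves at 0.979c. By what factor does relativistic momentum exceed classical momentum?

p_rel = γmv, p_class = mv
Ratio = γ = 1/√(1 - 0.979²) = 4.905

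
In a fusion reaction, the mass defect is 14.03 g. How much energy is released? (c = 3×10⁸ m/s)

Convert mass defect: Δm = 14.03 g = 0.01403 kg
E = Δm·c² = 0.01403 × (3×10⁸)²
= 0.01403 × 9×10¹⁶ = 1.263×10¹⁵ J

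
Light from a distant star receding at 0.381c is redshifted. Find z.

β = 0.381
(1+β)/(1-β) = 1.381/0.619 = 2.231
√(2.231) = 1.4937
z = 1.4937 - 1 = 0.4937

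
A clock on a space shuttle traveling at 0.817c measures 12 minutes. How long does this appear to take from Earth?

Proper time Δt₀ = 12 minutes
γ = 1/√(1 - 0.817²) = 1.734
Δt = γΔt₀ = 1.734 × 12 = 20.81 minutes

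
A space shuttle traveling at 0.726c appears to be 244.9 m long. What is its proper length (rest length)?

Contracted length L = 244.9 m
γ = 1/√(1 - 0.726²) = 1.454
L₀ = γL = 1.454 × 244.9 = 356.1 m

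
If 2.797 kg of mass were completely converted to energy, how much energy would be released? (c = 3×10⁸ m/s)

Using E = mc²:
c² = (3×10⁸)² = 9×10¹⁶ m²/s²
E = 2.797 × 9×10¹⁶ = 2.517×10¹⁷ J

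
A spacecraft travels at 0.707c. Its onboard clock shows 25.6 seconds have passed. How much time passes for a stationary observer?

Proper time Δt₀ = 25.6 seconds
γ = 1/√(1 - 0.707²) = 1.414
Δt = γΔt₀ = 1.414 × 25.6 = 36.20 seconds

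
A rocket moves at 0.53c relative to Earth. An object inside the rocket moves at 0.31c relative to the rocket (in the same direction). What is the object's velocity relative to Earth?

u = (u' + v)/(1 + u'v/c²)
Numerator: 0.31 + 0.53 = 0.84
Denominator: 1 + 0.1643 = 1.1643
u = 0.84/1.1643 = 0.7215c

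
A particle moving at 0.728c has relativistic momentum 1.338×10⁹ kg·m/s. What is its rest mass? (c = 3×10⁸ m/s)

γ = 1/√(1 - 0.728²) = 1.4586
v = 0.728 × 3×10⁸ = 2.184×10⁸ m/s
m = p/(γv) = 1.338×10⁹/(1.4586 × 2.184×10⁸) = 4.200 kg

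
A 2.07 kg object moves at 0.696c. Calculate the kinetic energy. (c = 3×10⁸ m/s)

γ = 1/√(1 - 0.696²) = 1.3927
γ - 1 = 0.3927
KE = (γ-1)mc² = 0.3927 × 2.07 × (3×10⁸)² = 7.316×10¹⁶ J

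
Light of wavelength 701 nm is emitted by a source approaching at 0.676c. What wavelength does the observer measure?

β = 0.676
Wavelength Doppler factor = √(0.324/1.676) = √(0.1933) = 0.4397
λ_obs = 701 × 0.4397 = 308.2 nm (blueshift)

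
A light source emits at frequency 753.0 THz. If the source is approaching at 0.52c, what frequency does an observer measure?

β = v/c = 0.52
(1+β)/(1-β) = 1.52/0.48 = 3.167
Doppler factor = √(3.167) = 1.780
f_obs = 753.0 × 1.780 = 1340 THz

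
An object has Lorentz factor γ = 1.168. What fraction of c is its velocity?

From γ = 1/√(1 - v²/c²):
1/γ² = 1/1.168² = 0.7330
v²/c² = 1 - 0.7330 = 0.2670
v/c = √(0.2670) = 0.5167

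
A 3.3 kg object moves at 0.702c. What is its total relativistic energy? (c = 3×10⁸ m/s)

γ = 1/√(1 - 0.702²) = 1.404
mc² = 3.3 × (3×10⁸)² = 2.970×10¹⁷ J
E = γmc² = 1.404 × 2.970×10¹⁷ = 4.170×10¹⁷ J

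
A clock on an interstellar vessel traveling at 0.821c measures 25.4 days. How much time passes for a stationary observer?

Proper time Δt₀ = 25.4 days
γ = 1/√(1 - 0.821²) = 1.7515
Δt = γΔt₀ = 1.7515 × 25.4 = 44.49 days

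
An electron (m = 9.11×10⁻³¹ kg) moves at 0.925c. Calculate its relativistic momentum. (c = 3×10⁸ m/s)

γ = 1/√(1 - 0.925²) = 2.6318
v = 0.925 × 3×10⁸ = 2.775×10⁸ m/s
p = γmv = 2.6318 × 9.11×10⁻³¹ × 2.775×10⁸ = 6.653×10⁻²² kg·m/s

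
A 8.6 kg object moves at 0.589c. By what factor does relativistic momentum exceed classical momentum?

p_rel = γmv, p_class = mv
Ratio = γ = 1/√(1 - 0.589²) = 1.237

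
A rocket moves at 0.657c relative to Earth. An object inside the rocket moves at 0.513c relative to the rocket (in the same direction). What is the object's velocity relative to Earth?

u = (u' + v)/(1 + u'v/c²)
Numerator: 0.513 + 0.657 = 1.17
Denominator: 1 + 0.337041 = 1.337041
u = 1.17/1.337041 = 0.8751c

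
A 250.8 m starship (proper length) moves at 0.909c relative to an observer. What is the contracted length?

Proper length L₀ = 250.8 m
γ = 1/√(1 - 0.909²) = 2.399
L = L₀/γ = 250.8/2.399 = 104.5 m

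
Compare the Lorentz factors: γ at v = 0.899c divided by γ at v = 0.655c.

γ₁ = 1/√(1 - 0.899²) = 2.2834
γ₂ = 1/√(1 - 0.655²) = 1.3234
γ₁/γ₂ = 2.2834/1.3234 = 1.725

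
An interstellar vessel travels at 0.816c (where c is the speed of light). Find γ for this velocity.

v/c = 0.816, so (v/c)² = 0.665856
1 - (v/c)² = 0.334144
γ = 1/√(0.334144) = 1.730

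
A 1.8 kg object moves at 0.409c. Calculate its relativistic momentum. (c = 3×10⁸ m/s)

γ = 1/√(1 - 0.409²) = 1.0958
v = 0.409 × 3×10⁸ = 1.227×10⁸ m/s
p = γmv = 1.0958 × 1.8 × 1.227×10⁸ = 2.420×10⁸ kg·m/s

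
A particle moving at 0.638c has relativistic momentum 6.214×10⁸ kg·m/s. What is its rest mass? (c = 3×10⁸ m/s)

γ = 1/√(1 - 0.638²) = 1.2986
v = 0.638 × 3×10⁸ = 1.914×10⁸ m/s
m = p/(γv) = 6.214×10⁸/(1.2986 × 1.914×10⁸) = 2.500 kg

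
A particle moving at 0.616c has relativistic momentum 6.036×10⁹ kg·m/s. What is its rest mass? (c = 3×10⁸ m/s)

γ = 1/√(1 - 0.616²) = 1.2694
v = 0.616 × 3×10⁸ = 1.848×10⁸ m/s
m = p/(γv) = 6.036×10⁹/(1.2694 × 1.848×10⁸) = 25.73 kg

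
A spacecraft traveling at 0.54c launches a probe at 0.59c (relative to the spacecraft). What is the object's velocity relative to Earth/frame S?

u = (u' + v)/(1 + u'v/c²)
Numerator: 0.59 + 0.54 = 1.13
Denominator: 1 + 0.3186 = 1.3186
u = 1.13/1.3186 = 0.8570c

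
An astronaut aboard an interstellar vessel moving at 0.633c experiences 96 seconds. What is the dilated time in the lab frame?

Proper time Δt₀ = 96 seconds
γ = 1/√(1 - 0.633²) = 1.292
Δt = γΔt₀ = 1.292 × 96 = 124.0 seconds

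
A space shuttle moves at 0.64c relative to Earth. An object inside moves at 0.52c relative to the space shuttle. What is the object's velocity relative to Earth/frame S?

u = (u' + v)/(1 + u'v/c²)
Numerator: 0.52 + 0.64 = 1.16
Denominator: 1 + 0.3328 = 1.3328
u = 1.16/1.3328 = 0.8703c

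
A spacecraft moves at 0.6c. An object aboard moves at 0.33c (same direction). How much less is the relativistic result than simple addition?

Classical: u' + v = 0.33 + 0.6 = 0.93c
Relativistic: u = (0.33 + 0.6)/(1 + 0.198) = 0.93/1.198 = 0.7763c
Difference: 0.93 - 0.7763 = 0.1537c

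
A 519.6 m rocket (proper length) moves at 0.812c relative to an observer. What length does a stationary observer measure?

Proper length L₀ = 519.6 m
γ = 1/√(1 - 0.812²) = 1.713
L = L₀/γ = 519.6/1.713 = 303.3 m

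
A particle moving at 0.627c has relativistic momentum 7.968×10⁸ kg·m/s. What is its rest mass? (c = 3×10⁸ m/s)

γ = 1/√(1 - 0.627²) = 1.2837
v = 0.627 × 3×10⁸ = 1.881×10⁸ m/s
m = p/(γv) = 7.968×10⁸/(1.2837 × 1.881×10⁸) = 3.300 kg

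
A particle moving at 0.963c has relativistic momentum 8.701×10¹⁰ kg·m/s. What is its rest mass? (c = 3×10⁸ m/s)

γ = 1/√(1 - 0.963²) = 3.7106
v = 0.963 × 3×10⁸ = 2.889×10⁸ m/s
m = p/(γv) = 8.701×10¹⁰/(3.7106 × 2.889×10⁸) = 81.17 kg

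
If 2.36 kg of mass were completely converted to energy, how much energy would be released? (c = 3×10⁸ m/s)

Using E = mc²:
c² = (3×10⁸)² = 9×10¹⁶ m²/s²
E = 2.36 × 9×10¹⁶ = 2.124×10¹⁷ J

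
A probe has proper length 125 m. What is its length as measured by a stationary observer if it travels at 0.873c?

Proper length L₀ = 125 m
γ = 1/√(1 - 0.873²) = 2.050356
L = L₀/γ = 125/2.050356 = 60.97 m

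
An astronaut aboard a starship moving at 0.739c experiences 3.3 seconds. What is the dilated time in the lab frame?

Proper time Δt₀ = 3.3 seconds
γ = 1/√(1 - 0.739²) = 1.4843
Δt = γΔt₀ = 1.4843 × 3.3 = 4.898 seconds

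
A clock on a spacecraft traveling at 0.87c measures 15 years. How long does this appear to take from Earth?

Proper time Δt₀ = 15 years
γ = 1/√(1 - 0.87²) = 2.028
Δt = γΔt₀ = 2.028 × 15 = 30.42 years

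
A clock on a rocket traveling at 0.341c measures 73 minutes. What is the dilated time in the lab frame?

Proper time Δt₀ = 73 minutes
γ = 1/√(1 - 0.341²) = 1.06376
Δt = γΔt₀ = 1.06376 × 73 = 77.65 minutes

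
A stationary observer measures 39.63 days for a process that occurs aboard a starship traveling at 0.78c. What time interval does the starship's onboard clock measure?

Dilated time Δt = 39.63 days
γ = 1/√(1 - 0.78²) = 1.598
Δt₀ = Δt/γ = 39.63/1.598 = 24.80 days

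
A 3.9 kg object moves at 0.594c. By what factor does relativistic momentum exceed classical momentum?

p_rel = γmv, p_class = mv
Ratio = γ = 1/√(1 - 0.594²) = 1.243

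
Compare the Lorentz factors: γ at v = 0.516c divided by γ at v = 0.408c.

γ₁ = 1/√(1 - 0.516²) = 1.167
γ₂ = 1/√(1 - 0.408²) = 1.095
γ₁/γ₂ = 1.167/1.095 = 1.066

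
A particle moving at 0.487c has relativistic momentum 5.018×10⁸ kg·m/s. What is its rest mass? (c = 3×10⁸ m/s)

γ = 1/√(1 - 0.487²) = 1.145
v = 0.487 × 3×10⁸ = 1.461×10⁸ m/s
m = p/(γv) = 5.018×10⁸/(1.145 × 1.461×10⁸) = 3.000 kg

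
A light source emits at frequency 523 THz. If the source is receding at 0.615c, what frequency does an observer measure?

β = v/c = 0.615
(1-β)/(1+β) = 0.385/1.615 = 0.2384
Doppler factor = √(0.2384) = 0.4883
f_obs = 523 × 0.4883 = 255.4 THz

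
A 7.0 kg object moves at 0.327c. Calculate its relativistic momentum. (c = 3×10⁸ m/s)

γ = 1/√(1 - 0.327²) = 1.05817
v = 0.327 × 3×10⁸ = 9.810×10⁷ m/s
p = γmv = 1.05817 × 7.0 × 9.810×10⁷ = 7.266×10⁸ kg·m/s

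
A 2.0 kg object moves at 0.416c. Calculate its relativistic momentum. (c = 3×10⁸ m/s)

γ = 1/√(1 - 0.416²) = 1.0997
v = 0.416 × 3×10⁸ = 1.248×10⁸ m/s
p = γmv = 1.0997 × 2.0 × 1.248×10⁸ = 2.745×10⁸ kg·m/s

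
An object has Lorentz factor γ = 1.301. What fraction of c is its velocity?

From γ = 1/√(1 - v²/c²):
1/γ² = 1/1.301² = 0.5908
v²/c² = 1 - 0.5908 = 0.4092
v/c = √(0.4092) = 0.6397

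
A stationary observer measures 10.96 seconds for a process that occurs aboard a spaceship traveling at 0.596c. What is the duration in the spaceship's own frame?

Dilated time Δt = 10.96 seconds
γ = 1/√(1 - 0.596²) = 1.24535
Δt₀ = Δt/γ = 10.96/1.24535 = 8.801 seconds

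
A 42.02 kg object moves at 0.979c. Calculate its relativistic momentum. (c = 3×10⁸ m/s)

γ = 1/√(1 - 0.979²) = 4.9053
v = 0.979 × 3×10⁸ = 2.937×10⁸ m/s
p = γmv = 4.9053 × 42.02 × 2.937×10⁸ = 6.054×10¹⁰ kg·m/s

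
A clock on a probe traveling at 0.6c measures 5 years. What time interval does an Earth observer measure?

Proper time Δt₀ = 5 years
γ = 1/√(1 - 0.6²) = 1.250
Δt = γΔt₀ = 1.250 × 5 = 6.250 years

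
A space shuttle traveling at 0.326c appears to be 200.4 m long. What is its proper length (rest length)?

Contracted length L = 200.4 m
γ = 1/√(1 - 0.326²) = 1.058
L₀ = γL = 1.058 × 200.4 = 212.0 m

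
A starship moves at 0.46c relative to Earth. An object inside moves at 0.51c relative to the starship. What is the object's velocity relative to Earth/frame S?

u = (u' + v)/(1 + u'v/c²)
Numerator: 0.51 + 0.46 = 0.97
Denominator: 1 + 0.2346 = 1.2346
u = 0.97/1.2346 = 0.7857c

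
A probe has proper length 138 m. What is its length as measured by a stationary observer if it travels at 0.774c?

Proper length L₀ = 138 m
γ = 1/√(1 - 0.774²) = 1.5793
L = L₀/γ = 138/1.5793 = 87.38 m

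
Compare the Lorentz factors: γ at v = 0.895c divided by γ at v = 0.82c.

γ₁ = 1/√(1 - 0.895²) = 2.242
γ₂ = 1/√(1 - 0.82²) = 1.747
γ₁/γ₂ = 2.242/1.747 = 1.283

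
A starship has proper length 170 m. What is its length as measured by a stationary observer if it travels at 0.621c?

Proper length L₀ = 170 m
γ = 1/√(1 - 0.621²) = 1.276
L = L₀/γ = 170/1.276 = 133.2 m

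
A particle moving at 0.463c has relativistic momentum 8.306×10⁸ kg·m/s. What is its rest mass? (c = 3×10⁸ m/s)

γ = 1/√(1 - 0.463²) = 1.1282
v = 0.463 × 3×10⁸ = 1.389×10⁸ m/s
m = p/(γv) = 8.306×10⁸/(1.1282 × 1.389×10⁸) = 5.300 kg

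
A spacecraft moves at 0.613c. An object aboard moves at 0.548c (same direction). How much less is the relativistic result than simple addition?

Classical: u' + v = 0.548 + 0.613 = 1.161c
Relativistic: u = (0.548 + 0.613)/(1 + 0.335924) = 1.161/1.335924 = 0.8691c
Difference: 1.161 - 0.8691 = 0.2919c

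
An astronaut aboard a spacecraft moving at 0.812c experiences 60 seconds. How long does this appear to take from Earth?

Proper time Δt₀ = 60 seconds
γ = 1/√(1 - 0.812²) = 1.713
Δt = γΔt₀ = 1.713 × 60 = 102.8 seconds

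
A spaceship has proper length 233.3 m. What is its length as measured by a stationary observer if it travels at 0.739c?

Proper length L₀ = 233.3 m
γ = 1/√(1 - 0.739²) = 1.484
L = L₀/γ = 233.3/1.484 = 157.2 m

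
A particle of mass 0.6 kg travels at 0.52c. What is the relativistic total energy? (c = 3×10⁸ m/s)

γ = 1/√(1 - 0.52²) = 1.1707
mc² = 0.6 × (3×10⁸)² = 5.400×10¹⁶ J
E = γmc² = 1.1707 × 5.400×10¹⁶ = 6.322×10¹⁶ J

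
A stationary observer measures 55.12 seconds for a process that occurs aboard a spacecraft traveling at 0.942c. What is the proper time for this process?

Dilated time Δt = 55.12 seconds
γ = 1/√(1 - 0.942²) = 2.980
Δt₀ = Δt/γ = 55.12/2.980 = 18.50 seconds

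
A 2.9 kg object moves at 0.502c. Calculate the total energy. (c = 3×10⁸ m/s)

γ = 1/√(1 - 0.502²) = 1.1562
mc² = 2.9 × (3×10⁸)² = 2.610×10¹⁷ J
E = γmc² = 1.1562 × 2.610×10¹⁷ = 3.018×10¹⁷ J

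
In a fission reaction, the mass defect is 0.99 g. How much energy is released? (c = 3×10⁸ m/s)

Convert mass defect: Δm = 0.99 g = 0.00099 kg
E = Δm·c² = 0.00099 × (3×10⁸)²
= 0.00099 × 9×10¹⁶ = 8.910×10¹³ J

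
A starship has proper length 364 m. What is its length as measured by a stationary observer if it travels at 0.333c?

Proper length L₀ = 364 m
γ = 1/√(1 - 0.333²) = 1.0605
L = L₀/γ = 364/1.0605 = 343.2 m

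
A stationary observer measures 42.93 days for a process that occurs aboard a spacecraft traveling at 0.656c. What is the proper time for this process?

Dilated time Δt = 42.93 days
γ = 1/√(1 - 0.656²) = 1.325
Δt₀ = Δt/γ = 42.93/1.325 = 32.40 days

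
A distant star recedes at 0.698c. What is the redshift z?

β = 0.698
(1+β)/(1-β) = 1.698/0.302 = 5.623
√(5.623) = 2.371
z = 2.371 - 1 = 1.371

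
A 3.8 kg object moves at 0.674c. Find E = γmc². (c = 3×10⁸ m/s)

γ = 1/√(1 - 0.674²) = 1.3537
mc² = 3.8 × (3×10⁸)² = 3.420×10¹⁷ J
E = γmc² = 1.3537 × 3.420×10¹⁷ = 4.630×10¹⁷ J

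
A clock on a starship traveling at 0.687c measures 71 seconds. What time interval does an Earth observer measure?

Proper time Δt₀ = 71 seconds
γ = 1/√(1 - 0.687²) = 1.3762
Δt = γΔt₀ = 1.3762 × 71 = 97.71 seconds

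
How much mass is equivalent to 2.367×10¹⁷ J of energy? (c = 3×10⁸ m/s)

From E = mc², we get m = E/c²
c² = (3×10⁸)² = 9×10¹⁶ m²/s²
m = 2.367×10¹⁷ / 9×10¹⁶ = 2.630 kg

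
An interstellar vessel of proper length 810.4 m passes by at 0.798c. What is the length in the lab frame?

Proper length L₀ = 810.4 m
γ = 1/√(1 - 0.798²) = 1.6593
L = L₀/γ = 810.4/1.6593 = 488.4 m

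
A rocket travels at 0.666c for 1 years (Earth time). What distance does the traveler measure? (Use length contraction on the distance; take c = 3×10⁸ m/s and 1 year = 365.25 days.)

Earth distance: d = v × t = 0.666c × 1 yr = 6.3052×10¹⁵ m
γ = 1.3406
d' = d/γ = 6.3052×10¹⁵/1.3406 = 4.703×10¹⁵ m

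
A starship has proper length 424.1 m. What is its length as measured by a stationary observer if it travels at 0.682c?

Proper length L₀ = 424.1 m
γ = 1/√(1 - 0.682²) = 1.367
L = L₀/γ = 424.1/1.367 = 310.2 m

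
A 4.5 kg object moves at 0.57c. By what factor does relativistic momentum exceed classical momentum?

p_rel = γmv, p_class = mv
Ratio = γ = 1/√(1 - 0.57²) = 1.217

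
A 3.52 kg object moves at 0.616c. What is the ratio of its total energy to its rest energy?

E = γmc², E₀ = mc²
E/E₀ = γ = 1/√(1 - 0.616²) = 1.269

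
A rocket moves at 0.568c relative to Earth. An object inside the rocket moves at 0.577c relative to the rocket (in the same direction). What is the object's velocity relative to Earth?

u = (u' + v)/(1 + u'v/c²)
Numerator: 0.577 + 0.568 = 1.145
Denominator: 1 + 0.327736 = 1.327736
u = 1.145/1.327736 = 0.8624c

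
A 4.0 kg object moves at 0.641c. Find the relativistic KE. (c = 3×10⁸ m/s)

γ = 1/√(1 - 0.641²) = 1.3029
γ - 1 = 0.3029
KE = (γ-1)mc² = 0.3029 × 4.0 × (3×10⁸)² = 1.090×10¹⁷ J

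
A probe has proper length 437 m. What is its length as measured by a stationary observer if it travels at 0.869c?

Proper length L₀ = 437 m
γ = 1/√(1 - 0.869²) = 2.021
L = L₀/γ = 437/2.021 = 216.2 m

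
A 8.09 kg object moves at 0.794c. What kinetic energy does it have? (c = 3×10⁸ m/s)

γ = 1/√(1 - 0.794²) = 1.645
γ - 1 = 0.6450
KE = (γ-1)mc² = 0.6450 × 8.09 × (3×10⁸)² = 4.696×10¹⁷ J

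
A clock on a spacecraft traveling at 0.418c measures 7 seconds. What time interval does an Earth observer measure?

Proper time Δt₀ = 7 seconds
γ = 1/√(1 - 0.418²) = 1.10078
Δt = γΔt₀ = 1.10078 × 7 = 7.705 seconds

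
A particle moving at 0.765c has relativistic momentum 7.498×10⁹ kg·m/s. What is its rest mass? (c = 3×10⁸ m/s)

γ = 1/√(1 - 0.765²) = 1.553
v = 0.765 × 3×10⁸ = 2.295×10⁸ m/s
m = p/(γv) = 7.498×10⁹/(1.553 × 2.295×10⁸) = 21.04 kg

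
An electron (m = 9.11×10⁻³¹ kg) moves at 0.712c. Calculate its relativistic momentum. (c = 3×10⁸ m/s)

γ = 1/√(1 - 0.712²) = 1.424
v = 0.712 × 3×10⁸ = 2.136×10⁸ m/s
p = γmv = 1.424 × 9.11×10⁻³¹ × 2.136×10⁸ = 2.771×10⁻²² kg·m/s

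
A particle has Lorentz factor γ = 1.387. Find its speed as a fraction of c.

From γ = 1/√(1 - v²/c²):
1/γ² = 1/1.387² = 0.5198
v²/c² = 1 - 0.5198 = 0.4802
v/c = √(0.4802) = 0.6930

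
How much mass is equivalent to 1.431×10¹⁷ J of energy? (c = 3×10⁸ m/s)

From E = mc², we get m = E/c²
c² = (3×10⁸)² = 9×10¹⁶ m²/s²
m = 1.431×10¹⁷ / 9×10¹⁶ = 1.590 kg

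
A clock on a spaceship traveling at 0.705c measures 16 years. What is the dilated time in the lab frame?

Proper time Δt₀ = 16 years
γ = 1/√(1 - 0.705²) = 1.410
Δt = γΔt₀ = 1.410 × 16 = 22.56 years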